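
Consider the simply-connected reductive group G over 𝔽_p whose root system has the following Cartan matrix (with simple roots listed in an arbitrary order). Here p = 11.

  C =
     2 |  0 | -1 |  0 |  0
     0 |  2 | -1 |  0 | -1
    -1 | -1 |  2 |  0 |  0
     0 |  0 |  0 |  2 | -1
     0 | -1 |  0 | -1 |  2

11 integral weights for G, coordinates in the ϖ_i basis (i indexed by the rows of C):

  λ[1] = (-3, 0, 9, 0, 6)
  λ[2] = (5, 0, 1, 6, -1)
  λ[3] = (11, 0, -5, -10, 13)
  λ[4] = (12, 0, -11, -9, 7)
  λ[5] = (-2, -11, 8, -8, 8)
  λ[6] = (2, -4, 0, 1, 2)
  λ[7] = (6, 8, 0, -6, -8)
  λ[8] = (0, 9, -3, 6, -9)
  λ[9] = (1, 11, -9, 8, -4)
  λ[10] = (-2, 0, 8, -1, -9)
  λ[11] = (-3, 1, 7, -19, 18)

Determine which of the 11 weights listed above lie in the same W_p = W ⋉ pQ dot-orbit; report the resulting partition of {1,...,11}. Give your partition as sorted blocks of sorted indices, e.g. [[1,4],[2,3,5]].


Dynkin diagram of C (from the 8 off-diagonal −1 entries): A_5.

Alcove-folded reps (p=11, 11 weights, presented ϖ-order):

    λ_1+ρ ↦ (1, 1, 2, 2, 0)
    λ_2+ρ ↦ (1, 1, 2, 2, 0)
    λ_3+ρ ↦ (1, 1, 2, 2, 0)
    λ_4+ρ ↦ (1, 0, 1, 1, 7)
    λ_5+ρ ↦ (1, 0, 1, 1, 7)
    λ_6+ρ ↦ (1, 1, 2, 2, 0)
    λ_7+ρ ↦ (1, 1, 1, 1, 2)
    λ_8+ρ ↦ (1, 0, 1, 1, 7)
    λ_9+ρ ↦ (1, 1, 1, 1, 2)
    λ_10+ρ ↦ (1, 0, 1, 1, 7)
    λ_11+ρ ↦ (1, 1, 2, 2, 0)

Linkage partition of the 11 weights (3 classes, p=11):

[[1, 2, 3, 6, 11], [4, 5, 8, 10], [7, 9]]


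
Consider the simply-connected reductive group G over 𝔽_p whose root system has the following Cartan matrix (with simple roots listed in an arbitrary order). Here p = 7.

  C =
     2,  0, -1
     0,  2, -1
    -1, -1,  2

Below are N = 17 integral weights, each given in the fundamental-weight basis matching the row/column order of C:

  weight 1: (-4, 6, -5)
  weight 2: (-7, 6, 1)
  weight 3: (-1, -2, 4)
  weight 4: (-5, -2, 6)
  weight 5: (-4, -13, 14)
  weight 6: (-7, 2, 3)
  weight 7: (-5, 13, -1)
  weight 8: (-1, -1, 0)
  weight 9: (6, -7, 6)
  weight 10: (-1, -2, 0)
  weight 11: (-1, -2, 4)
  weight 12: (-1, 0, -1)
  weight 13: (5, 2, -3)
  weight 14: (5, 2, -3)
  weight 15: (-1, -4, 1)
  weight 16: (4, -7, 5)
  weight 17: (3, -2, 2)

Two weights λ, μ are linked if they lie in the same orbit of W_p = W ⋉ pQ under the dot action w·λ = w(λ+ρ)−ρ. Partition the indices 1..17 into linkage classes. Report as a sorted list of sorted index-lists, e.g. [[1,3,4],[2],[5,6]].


Dynkin diagram of C (from the 4 off-diagonal −1 entries): A_3.

Folding the 17 weights λ_j+ρ into Ā_7 (reps in the given 3-coord order):

  1: (4, 0, 3) · 2: (0, 1, 4) · 3: (0, 1, 4) · 4: (4, 1, 2) · 5: (0, 1, 4) · 6: (4, 1, 2) · 7: (4, 0, 3) · 8: (0, 0, 1) · 9: (0, 1, 0) · 10: (0, 1, 0) · 11: (0, 1, 4) · 12: (0, 1, 0) · 13: (4, 1, 2) · 14: (4, 1, 2) · 15: (1, 2, 0) · 16: (1, 2, 0) · 17: (4, 1, 2)

6 distinct reps among the 17 weights ⇒ 6 W_7-linkage classes:

[[1, 7], [2, 3, 5, 11], [4, 6, 13, 14, 17], [8], [9, 10, 12], [15, 16]]


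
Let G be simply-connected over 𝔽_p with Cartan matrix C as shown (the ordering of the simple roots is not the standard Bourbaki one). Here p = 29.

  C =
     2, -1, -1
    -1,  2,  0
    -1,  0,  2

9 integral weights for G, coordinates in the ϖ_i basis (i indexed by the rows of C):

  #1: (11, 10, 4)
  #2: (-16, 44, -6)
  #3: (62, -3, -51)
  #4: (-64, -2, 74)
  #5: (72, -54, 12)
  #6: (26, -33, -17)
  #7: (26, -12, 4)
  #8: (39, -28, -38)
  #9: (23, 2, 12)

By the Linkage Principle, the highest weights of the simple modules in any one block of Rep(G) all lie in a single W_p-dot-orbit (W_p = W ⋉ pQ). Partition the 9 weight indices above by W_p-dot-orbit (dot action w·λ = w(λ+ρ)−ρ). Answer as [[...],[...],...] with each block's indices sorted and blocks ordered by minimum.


C ↔ A_3 under row/col permutation; |W(A_3)| = 24.

Each λ_j+ρ reduced to Ā_29; 3-tuples below use C's row order:

    1: (12, 11, 5)
    2: (4, 9, 1)
    3: (16, 8, 2)
    4: (12, 11, 5)
    5: (4, 9, 1)
    6: (16, 8, 2)
    7: (16, 8, 2)
    8: (16, 8, 2)
    9: (16, 8, 2)

Linkage partition of the 9 weights (3 classes, p=29):

[[1, 4], [2, 5], [3, 6, 7, 8, 9]]


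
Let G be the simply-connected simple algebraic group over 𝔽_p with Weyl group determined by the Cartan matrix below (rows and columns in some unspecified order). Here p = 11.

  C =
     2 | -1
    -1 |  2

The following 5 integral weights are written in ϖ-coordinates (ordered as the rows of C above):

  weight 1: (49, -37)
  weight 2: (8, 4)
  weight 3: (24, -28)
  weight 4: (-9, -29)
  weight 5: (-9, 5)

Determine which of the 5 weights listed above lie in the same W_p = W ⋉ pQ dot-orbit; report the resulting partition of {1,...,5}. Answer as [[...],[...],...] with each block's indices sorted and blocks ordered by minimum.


Cartan matrix: type A_2 (|W|=6); un-permuting the 2 rows.

Alcove-folded reps (p=11, 5 weights, presented ϖ-order):

  1: (5, 3)
  2: (6, 2)
  3: (6, 2)
  4: (5, 3)
  5: (6, 2)

Grouping the 5 weights by Ā_11-representative: 2 linkage classes.

[[1, 4], [2, 3, 5]]


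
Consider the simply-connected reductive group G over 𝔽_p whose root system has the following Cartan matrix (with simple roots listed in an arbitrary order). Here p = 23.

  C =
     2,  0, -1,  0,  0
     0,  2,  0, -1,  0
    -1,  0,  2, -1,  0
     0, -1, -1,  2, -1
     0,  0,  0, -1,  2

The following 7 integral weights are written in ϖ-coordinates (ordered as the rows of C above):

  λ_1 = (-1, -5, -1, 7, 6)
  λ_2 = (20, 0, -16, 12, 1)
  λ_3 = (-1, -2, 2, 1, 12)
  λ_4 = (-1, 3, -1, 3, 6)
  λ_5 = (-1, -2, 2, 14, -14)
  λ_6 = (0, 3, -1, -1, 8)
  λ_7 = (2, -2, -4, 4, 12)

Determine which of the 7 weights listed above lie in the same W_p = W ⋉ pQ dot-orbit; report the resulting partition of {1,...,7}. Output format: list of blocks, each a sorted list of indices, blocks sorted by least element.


Dynkin diagram of C (from the 8 off-diagonal −1 entries): D_5.

W_23-reps of the 7 weights in Ā_23 (same 5-coord order as C):

    λ_1 → (0, 4, 0, 4, 7)
    λ_2 → (6, 1, 1, 1, 0)
    λ_3 → (0, 1, 3, 1, 13)
    λ_4 → (0, 4, 0, 4, 7)
    λ_5 → (0, 1, 3, 1, 13)
    λ_6 → (1, 4, 0, 0, 9)
    λ_7 → (0, 1, 3, 1, 13)

Grouping the 7 weights by Ā_23-representative: 4 linkage classes.

[[1, 4], [2], [3, 5, 7], [6]]


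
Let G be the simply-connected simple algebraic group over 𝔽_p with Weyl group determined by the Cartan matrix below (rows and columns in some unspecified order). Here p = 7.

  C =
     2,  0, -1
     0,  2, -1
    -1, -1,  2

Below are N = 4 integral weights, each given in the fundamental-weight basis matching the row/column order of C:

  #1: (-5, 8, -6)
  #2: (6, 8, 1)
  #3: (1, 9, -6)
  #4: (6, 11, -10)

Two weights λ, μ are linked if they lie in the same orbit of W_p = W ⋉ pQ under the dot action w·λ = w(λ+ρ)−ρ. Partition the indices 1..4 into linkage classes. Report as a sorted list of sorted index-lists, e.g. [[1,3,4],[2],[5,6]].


A_3 Cartan matrix, 3 simple roots permuted; ρ=(1,1,1).

λ_j+ρ reflected into Ā_7 (⟨·,θ^∨⟩≤7); 3-tuples as given:

  λ_1+ρ ↦ (3, 2, 2) · λ_2+ρ ↦ (0, 2, 2) · λ_3+ρ ↦ (0, 2, 2) · λ_4+ρ ↦ (3, 2, 2)

Linkage partition of the 4 weights (2 classes, p=7):

[[1, 4], [2, 3]]


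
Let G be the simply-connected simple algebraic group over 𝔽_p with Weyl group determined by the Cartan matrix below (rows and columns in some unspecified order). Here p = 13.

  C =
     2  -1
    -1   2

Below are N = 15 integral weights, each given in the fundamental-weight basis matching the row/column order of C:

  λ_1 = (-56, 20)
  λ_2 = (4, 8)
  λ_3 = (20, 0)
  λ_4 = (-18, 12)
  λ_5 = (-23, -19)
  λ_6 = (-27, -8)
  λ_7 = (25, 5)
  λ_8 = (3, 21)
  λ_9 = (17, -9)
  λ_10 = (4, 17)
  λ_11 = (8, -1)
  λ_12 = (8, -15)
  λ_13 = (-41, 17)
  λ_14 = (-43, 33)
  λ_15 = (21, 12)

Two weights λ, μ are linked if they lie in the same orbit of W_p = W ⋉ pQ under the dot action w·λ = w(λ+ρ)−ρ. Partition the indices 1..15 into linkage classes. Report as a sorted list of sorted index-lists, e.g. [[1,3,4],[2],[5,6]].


Type A_2, rank 2, |W|=6; reorder rows/cols to standard.

λ_j+ρ reflected into Ā_13 (⟨·,θ^∨⟩≤13); 2-tuples as given:

  [1] (5, 3);  [2] (4, 8);  [3] (4, 8);  [4] (9, 0);  [5] (4, 8);  [6] (6, 7);  [7] (6, 7);  [8] (9, 0);  [9] (5, 3);  [10] (5, 3);  [11] (9, 0);  [12] (4, 8);  [13] (4, 8);  [14] (5, 3);  [15] (9, 0)

4 distinct reps among the 15 weights ⇒ 4 W_13-linkage classes:

[[1, 9, 10, 14], [2, 3, 5, 12, 13], [4, 8, 11, 15], [6, 7]]


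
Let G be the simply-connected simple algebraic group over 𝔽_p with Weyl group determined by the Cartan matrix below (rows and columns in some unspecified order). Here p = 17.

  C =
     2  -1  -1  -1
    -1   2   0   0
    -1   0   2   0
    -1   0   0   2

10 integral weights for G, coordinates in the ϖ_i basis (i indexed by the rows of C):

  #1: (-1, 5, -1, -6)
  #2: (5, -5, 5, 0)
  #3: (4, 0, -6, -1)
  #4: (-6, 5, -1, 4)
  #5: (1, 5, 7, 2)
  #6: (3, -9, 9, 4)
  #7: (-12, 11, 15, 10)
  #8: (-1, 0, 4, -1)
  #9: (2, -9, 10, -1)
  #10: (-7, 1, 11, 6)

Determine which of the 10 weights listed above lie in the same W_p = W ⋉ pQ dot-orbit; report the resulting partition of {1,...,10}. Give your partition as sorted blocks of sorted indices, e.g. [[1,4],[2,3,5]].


Type D_4, rank 4, |W|=192; reorder rows/cols to standard.

Folding the 10 weights λ_j+ρ into Ā_17 (reps in the given 4-coord order):

    [1] (0, 1, 5, 0)
    [2] (2, 4, 6, 1)
    [3] (0, 1, 5, 0)
    [4] (0, 1, 5, 0)
    [5] (2, 4, 6, 1)
    [6] (2, 4, 6, 1)
    [7] (0, 1, 5, 0)
    [8] (0, 1, 5, 0)
    [9] (0, 3, 6, 5)
    [10] (2, 4, 6, 1)

Grouping the 10 weights by Ā_17-representative: 3 linkage classes.

[[1, 3, 4, 7, 8], [2, 5, 6, 10], [9]]


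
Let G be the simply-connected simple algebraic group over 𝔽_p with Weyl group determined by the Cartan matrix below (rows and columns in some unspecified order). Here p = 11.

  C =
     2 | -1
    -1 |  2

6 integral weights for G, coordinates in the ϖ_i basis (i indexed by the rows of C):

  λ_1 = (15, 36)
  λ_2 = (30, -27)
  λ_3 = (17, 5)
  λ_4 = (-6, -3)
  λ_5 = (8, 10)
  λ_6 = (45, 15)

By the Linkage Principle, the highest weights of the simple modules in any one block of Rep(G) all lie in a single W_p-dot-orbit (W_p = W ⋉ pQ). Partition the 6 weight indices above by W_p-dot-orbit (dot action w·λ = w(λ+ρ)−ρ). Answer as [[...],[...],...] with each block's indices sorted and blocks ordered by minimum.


Type A_2, rank 2, |W|=6; reorder rows/cols to standard.

W_11-reps of the 6 weights in Ā_11 (same 2-coord order as C):

  λ_1+ρ ↦ (2, 5);  λ_2+ρ ↦ (2, 5);  λ_3+ρ ↦ (2, 5);  λ_4+ρ ↦ (2, 5);  λ_5+ρ ↦ (0, 2);  λ_6+ρ ↦ (2, 5)

Linkage partition of the 6 weights (2 classes, p=11):

[[1, 2, 3, 4, 6], [5]]


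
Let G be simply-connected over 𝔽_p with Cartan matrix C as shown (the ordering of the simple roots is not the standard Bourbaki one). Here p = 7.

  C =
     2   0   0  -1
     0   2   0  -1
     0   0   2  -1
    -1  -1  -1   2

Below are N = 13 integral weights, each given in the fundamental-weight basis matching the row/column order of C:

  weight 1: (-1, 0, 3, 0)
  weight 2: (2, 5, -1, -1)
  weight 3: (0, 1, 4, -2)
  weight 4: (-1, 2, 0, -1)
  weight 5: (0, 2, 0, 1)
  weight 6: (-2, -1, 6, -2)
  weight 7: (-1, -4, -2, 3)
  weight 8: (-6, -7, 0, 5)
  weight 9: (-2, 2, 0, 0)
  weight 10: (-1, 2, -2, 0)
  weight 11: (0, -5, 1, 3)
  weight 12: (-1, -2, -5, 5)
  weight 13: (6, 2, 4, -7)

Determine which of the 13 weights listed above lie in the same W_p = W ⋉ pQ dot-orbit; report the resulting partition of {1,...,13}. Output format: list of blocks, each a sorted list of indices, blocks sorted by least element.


Cartan matrix: type D_4 (|W|=192); un-permuting the 4 rows.

W_7-reps of the 13 weights in Ā_7 (same 4-coord order as C):

  1: (0, 1, 4, 1);  2: (1, 4, 2, 0);  3: (0, 1, 4, 1);  4: (0, 3, 1, 0);  5: (1, 3, 1, 0);  6: (0, 1, 4, 1);  7: (0, 3, 1, 0);  8: (0, 1, 4, 1);  9: (1, 3, 1, 0);  10: (0, 3, 1, 0);  11: (1, 4, 2, 0);  12: (0, 1, 4, 1);  13: (1, 3, 1, 0)

Grouping the 13 weights by Ā_7-representative: 4 linkage classes.

[[1, 3, 6, 8, 12], [2, 11], [4, 7, 10], [5, 9, 13]]


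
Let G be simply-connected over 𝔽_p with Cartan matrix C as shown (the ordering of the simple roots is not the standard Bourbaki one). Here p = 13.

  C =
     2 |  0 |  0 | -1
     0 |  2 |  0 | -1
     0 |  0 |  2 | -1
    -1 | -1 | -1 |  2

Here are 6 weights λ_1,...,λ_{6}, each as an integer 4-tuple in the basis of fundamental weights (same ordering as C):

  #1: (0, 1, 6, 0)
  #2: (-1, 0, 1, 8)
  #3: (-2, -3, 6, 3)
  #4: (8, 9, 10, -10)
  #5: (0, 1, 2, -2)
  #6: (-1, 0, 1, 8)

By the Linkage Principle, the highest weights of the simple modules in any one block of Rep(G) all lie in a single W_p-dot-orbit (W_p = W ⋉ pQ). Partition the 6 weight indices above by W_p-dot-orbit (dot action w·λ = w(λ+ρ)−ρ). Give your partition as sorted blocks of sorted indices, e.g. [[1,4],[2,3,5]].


Cartan matrix: type D_4 (|W|=192); un-permuting the 4 rows.

W_13-reps of the 6 weights in Ā_13 (same 4-coord order as C):

  1: (1, 2, 7, 1) · 2: (0, 1, 2, 1) · 3: (1, 2, 7, 1) · 4: (0, 1, 2, 1) · 5: (0, 1, 2, 1) · 6: (0, 1, 2, 1)

2 distinct reps among the 6 weights ⇒ 2 W_13-linkage classes:

[[1, 3], [2, 4, 5, 6]]


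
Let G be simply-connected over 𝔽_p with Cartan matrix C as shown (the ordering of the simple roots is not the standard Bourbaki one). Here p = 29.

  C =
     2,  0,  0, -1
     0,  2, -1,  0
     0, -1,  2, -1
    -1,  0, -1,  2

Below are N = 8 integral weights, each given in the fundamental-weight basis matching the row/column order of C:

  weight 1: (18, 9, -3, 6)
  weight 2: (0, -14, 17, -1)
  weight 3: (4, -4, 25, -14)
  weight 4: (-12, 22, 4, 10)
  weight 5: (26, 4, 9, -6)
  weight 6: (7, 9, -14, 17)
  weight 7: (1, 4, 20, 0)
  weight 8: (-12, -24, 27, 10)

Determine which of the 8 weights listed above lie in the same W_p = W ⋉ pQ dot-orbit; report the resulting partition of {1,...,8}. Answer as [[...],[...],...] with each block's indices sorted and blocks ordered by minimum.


Dynkin diagram of C (from the 6 off-diagonal −1 entries): A_4.

Alcove-folded reps (p=29, 8 weights, presented ϖ-order):

  λ_1+ρ ↦ (14, 3, 2, 5);  λ_2+ρ ↦ (1, 13, 5, 0);  λ_3+ρ ↦ (8, 3, 10, 5);  λ_4+ρ ↦ (1, 13, 5, 0);  λ_5+ρ ↦ (14, 3, 2, 5);  λ_6+ρ ↦ (8, 3, 10, 5);  λ_7+ρ ↦ (2, 5, 21, 1);  λ_8+ρ ↦ (1, 13, 5, 0)

Partition of {1..8} into 4 W_29-dot-orbits:

[[1, 5], [2, 4, 8], [3, 6], [7]]


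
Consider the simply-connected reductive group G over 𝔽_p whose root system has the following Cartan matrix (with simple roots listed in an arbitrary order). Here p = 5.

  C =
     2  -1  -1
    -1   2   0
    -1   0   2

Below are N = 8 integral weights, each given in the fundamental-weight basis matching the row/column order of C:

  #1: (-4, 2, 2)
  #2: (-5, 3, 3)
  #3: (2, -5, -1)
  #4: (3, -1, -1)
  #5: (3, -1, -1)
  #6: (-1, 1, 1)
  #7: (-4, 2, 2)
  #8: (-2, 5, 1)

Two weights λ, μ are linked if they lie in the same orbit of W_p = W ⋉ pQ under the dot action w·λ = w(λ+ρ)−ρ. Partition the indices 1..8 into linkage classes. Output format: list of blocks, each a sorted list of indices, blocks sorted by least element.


A_3 Cartan matrix, 3 simple roots permuted; ρ=(1,1,1).

Each λ_j+ρ reduced to Ā_5; 3-tuples below use C's row order:

  [1] (3, 0, 0)
  [2] (4, 0, 0)
  [3] (0, 3, 1)
  [4] (4, 0, 0)
  [5] (4, 0, 0)
  [6] (0, 2, 2)
  [7] (3, 0, 0)
  [8] (0, 3, 1)

The 8 indices split into 4 linkage classes (same alcove rep ⇔ same W_5-dot-orbit):

[[1, 7], [2, 4, 5], [3, 8], [6]]


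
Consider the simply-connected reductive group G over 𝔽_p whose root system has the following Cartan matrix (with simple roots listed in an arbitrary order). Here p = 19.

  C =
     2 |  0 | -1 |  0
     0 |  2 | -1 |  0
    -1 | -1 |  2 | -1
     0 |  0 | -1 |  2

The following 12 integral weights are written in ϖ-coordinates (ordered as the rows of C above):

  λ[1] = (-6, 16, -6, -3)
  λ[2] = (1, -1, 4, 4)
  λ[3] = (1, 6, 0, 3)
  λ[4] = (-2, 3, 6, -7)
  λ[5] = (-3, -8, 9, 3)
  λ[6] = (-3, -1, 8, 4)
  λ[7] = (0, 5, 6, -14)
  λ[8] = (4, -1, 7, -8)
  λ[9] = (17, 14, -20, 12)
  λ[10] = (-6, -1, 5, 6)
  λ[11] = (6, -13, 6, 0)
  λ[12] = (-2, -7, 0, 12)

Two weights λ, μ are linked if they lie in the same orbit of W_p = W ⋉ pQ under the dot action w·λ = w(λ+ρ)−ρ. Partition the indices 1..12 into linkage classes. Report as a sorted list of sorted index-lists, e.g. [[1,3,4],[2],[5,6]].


Type D_4, rank 4, |W|=192; reorder rows/cols to standard.

Ā_19 reps of the 12 weights (D_4, coords as presented):

    [1] (2, 0, 5, 5)
    [2] (2, 0, 5, 5)
    [3] (2, 7, 1, 4)
    [4] (1, 4, 0, 6)
    [5] (2, 7, 1, 4)
    [6] (2, 0, 5, 5)
    [7] (5, 0, 1, 7)
    [8] (5, 0, 1, 7)
    [9] (1, 4, 0, 6)
    [10] (5, 0, 1, 7)
    [11] (2, 7, 1, 4)
    [12] (5, 0, 1, 7)

Partition of {1..12} into 4 W_19-dot-orbits:

[[1, 2, 6], [3, 5, 11], [4, 9], [7, 8, 10, 12]]


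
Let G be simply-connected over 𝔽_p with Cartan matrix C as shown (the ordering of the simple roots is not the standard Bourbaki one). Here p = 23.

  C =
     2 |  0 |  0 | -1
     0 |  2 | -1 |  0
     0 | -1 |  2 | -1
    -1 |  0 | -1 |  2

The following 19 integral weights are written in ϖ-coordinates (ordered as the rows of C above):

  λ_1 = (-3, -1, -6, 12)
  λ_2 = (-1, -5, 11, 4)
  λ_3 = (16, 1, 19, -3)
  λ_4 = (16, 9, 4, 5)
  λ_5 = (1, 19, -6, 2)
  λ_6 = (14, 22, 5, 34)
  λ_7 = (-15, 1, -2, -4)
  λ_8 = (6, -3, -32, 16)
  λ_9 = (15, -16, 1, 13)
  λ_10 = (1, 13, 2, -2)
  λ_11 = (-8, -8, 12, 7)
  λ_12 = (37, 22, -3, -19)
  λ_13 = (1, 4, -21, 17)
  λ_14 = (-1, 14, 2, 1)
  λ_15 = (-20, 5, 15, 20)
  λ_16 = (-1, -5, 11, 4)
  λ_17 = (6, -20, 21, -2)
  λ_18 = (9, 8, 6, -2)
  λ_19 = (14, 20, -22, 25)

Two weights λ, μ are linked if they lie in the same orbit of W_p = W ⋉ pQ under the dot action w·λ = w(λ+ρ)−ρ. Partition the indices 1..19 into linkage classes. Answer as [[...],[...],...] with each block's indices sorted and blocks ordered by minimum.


Cartan matrix: type A_4 (|W|=120); un-permuting the 4 rows.

W_23-reps of the 19 weights in Ā_23 (same 4-coord order as C):

  [1] (2, 5, 0, 6);  [2] (0, 4, 8, 5);  [3] (1, 12, 6, 2);  [4] (2, 5, 0, 6);  [5] (0, 15, 3, 2);  [6] (0, 4, 8, 5);  [7] (1, 14, 2, 1);  [8] (7, 7, 6, 1);  [9] (7, 7, 6, 1);  [10] (1, 14, 2, 1);  [11] (7, 7, 6, 1);  [12] (0, 15, 3, 2);  [13] (0, 15, 3, 2);  [14] (0, 15, 3, 2);  [15] (1, 14, 2, 1);  [16] (0, 4, 8, 5);  [17] (1, 14, 2, 1);  [18] (7, 7, 6, 1);  [19] (0, 15, 3, 2)

The 19 indices split into 6 linkage classes (same alcove rep ⇔ same W_23-dot-orbit):

[[1, 4], [2, 6, 16], [3], [5, 12, 13, 14, 19], [7, 10, 15, 17], [8, 9, 11, 18]]


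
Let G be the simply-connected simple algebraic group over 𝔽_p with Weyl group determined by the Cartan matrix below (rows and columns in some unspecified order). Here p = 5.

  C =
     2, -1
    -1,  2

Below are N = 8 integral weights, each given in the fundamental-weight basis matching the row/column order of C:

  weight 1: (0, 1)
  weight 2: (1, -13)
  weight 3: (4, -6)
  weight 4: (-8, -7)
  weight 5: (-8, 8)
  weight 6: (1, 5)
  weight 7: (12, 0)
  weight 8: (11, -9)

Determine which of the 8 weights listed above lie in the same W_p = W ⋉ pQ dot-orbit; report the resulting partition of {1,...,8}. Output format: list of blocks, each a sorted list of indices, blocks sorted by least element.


Cartan matrix: type A_2 (|W|=6); un-permuting the 2 rows.

Ā_5 reps of the 8 weights (A_2, coords as presented):

  λ_1 → (1, 2)
  λ_2 → (2, 3)
  λ_3 → (0, 5)
  λ_4 → (1, 2)
  λ_5 → (1, 2)
  λ_6 → (1, 2)
  λ_7 → (1, 1)
  λ_8 → (1, 2)

4 distinct reps among the 8 weights ⇒ 4 W_5-linkage classes:

[[1, 4, 5, 6, 8], [2], [3], [7]]


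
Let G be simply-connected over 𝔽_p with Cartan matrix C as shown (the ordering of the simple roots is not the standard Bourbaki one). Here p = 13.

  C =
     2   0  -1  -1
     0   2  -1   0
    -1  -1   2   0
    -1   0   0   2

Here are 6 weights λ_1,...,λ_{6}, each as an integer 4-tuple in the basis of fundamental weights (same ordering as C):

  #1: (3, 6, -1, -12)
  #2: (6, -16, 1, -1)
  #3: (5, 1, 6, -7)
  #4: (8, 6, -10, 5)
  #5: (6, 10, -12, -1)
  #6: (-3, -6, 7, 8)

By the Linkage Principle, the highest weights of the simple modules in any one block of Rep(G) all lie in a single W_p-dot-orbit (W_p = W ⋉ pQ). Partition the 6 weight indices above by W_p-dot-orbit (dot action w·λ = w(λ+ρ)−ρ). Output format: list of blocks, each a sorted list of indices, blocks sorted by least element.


C ↔ A_4 under row/col permutation; |W(A_4)| = 120.

Folding the 6 weights λ_j+ρ into Ā_13 (reps in the given 4-coord order):

  λ_1 → (0, 0, 7, 4)
  λ_2 → (0, 0, 7, 4)
  λ_3 → (0, 0, 7, 4)
  λ_4 → (0, 0, 7, 4)
  λ_5 → (0, 0, 7, 4)
  λ_6 → (2, 3, 1, 5)

2 distinct reps among the 6 weights ⇒ 2 W_13-linkage classes:

[[1, 2, 3, 4, 5], [6]]


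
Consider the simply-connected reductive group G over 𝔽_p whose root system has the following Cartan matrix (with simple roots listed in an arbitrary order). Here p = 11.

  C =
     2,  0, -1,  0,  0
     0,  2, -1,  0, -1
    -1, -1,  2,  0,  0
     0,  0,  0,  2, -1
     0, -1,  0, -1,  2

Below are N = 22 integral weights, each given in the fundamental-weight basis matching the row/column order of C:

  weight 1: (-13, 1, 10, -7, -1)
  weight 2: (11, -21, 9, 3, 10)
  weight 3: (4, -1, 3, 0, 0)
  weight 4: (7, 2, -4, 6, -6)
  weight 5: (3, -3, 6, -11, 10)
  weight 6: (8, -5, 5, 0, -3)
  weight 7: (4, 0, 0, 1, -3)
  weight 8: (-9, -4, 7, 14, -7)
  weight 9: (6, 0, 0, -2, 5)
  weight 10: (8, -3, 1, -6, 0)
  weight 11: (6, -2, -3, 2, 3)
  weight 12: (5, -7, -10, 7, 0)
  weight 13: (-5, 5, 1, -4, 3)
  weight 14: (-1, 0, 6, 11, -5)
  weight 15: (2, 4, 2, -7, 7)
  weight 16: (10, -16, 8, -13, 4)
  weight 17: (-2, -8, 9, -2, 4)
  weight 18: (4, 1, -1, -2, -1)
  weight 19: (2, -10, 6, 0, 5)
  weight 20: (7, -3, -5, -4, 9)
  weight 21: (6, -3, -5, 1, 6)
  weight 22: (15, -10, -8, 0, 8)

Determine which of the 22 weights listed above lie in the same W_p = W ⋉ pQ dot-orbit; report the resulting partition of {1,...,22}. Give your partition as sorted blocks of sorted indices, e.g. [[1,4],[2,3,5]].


Dynkin diagram of C (from the 8 off-diagonal −1 entries): A_5.

Ā_11 reps of the 22 weights (A_5, coords as presented):

    λ_1 → (5, 0, 4, 1, 1)
    λ_2 → (5, 1, 0, 0, 1)
    λ_3 → (5, 0, 4, 1, 1)
    λ_4 → (3, 3, 2, 2, 0)
    λ_5 → (5, 1, 0, 0, 1)
    λ_6 → (5, 1, 0, 0, 1)
    λ_7 → (5, 1, 0, 0, 1)
    λ_8 → (3, 3, 2, 2, 0)
    λ_9 → (3, 1, 1, 3, 2)
    λ_10 → (5, 0, 4, 1, 1)
    λ_11 → (4, 2, 1, 3, 1)
    λ_12 → (3, 3, 2, 2, 0)
    λ_13 → (1, 4, 2, 2, 1)
    λ_14 → (4, 2, 1, 3, 1)
    λ_15 → (3, 3, 2, 2, 0)
    λ_16 → (5, 0, 4, 1, 1)
    λ_17 → (1, 4, 2, 2, 1)
    λ_18 → (5, 1, 0, 0, 1)
    λ_19 → (1, 4, 2, 2, 1)
    λ_20 → (1, 4, 2, 2, 1)
    λ_21 → (1, 4, 2, 2, 1)
    λ_22 → (5, 0, 4, 1, 1)

The 22 indices split into 6 linkage classes (same alcove rep ⇔ same W_11-dot-orbit):

[[1, 3, 10, 16, 22], [2, 5, 6, 7, 18], [4, 8, 12, 15], [9], [11, 14], [13, 17, 19, 20, 21]]


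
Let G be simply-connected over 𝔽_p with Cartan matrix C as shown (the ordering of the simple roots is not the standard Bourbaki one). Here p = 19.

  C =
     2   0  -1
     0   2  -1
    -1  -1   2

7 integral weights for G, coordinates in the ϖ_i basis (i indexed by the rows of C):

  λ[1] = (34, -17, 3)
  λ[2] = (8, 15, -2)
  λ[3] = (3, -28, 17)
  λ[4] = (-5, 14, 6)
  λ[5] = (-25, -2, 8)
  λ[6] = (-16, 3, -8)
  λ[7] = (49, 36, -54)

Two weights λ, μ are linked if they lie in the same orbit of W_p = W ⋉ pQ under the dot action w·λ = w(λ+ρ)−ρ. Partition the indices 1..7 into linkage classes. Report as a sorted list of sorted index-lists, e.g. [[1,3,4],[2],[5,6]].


Type A_3, rank 3, |W|=24; reorder rows/cols to standard.

Each λ_j+ρ reduced to Ā_19; 3-tuples below use C's row order:

  λ_1 → (1, 12, 3);  λ_2 → (3, 10, 1);  λ_3 → (3, 10, 1);  λ_4 → (1, 12, 3);  λ_5 → (3, 10, 1);  λ_6 → (1, 12, 3);  λ_7 → (1, 12, 3)

Grouping the 7 weights by Ā_19-representative: 2 linkage classes.

[[1, 4, 6, 7], [2, 3, 5]]


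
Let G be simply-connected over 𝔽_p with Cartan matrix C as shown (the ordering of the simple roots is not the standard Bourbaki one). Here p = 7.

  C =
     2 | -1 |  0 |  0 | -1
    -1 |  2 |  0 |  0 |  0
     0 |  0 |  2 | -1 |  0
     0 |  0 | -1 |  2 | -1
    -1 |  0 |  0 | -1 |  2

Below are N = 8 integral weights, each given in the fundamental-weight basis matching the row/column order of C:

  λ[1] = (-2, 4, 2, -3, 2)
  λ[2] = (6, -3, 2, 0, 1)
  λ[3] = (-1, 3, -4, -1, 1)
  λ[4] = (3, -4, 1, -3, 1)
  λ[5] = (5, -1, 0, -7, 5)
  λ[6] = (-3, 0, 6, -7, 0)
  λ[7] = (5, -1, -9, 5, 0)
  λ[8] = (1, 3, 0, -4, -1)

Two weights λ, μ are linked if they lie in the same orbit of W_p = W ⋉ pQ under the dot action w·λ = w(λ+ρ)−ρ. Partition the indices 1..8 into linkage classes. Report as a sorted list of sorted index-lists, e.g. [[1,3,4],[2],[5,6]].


Cartan matrix: type A_5 (|W|=720); un-permuting the 5 rows.

W_7-reps of the 8 weights in Ā_7 (same 5-coord order as C):

  [1] (1, 3, 0, 2, 0)
  [2] (1, 3, 0, 2, 0)
  [3] (1, 3, 0, 2, 0)
  [4] (1, 3, 0, 2, 0)
  [5] (1, 5, 0, 1, 0)
  [6] (1, 5, 0, 1, 0)
  [7] (1, 5, 0, 1, 0)
  [8] (1, 3, 0, 2, 0)

Linkage partition of the 8 weights (2 classes, p=7):

[[1, 2, 3, 4, 8], [5, 6, 7]]


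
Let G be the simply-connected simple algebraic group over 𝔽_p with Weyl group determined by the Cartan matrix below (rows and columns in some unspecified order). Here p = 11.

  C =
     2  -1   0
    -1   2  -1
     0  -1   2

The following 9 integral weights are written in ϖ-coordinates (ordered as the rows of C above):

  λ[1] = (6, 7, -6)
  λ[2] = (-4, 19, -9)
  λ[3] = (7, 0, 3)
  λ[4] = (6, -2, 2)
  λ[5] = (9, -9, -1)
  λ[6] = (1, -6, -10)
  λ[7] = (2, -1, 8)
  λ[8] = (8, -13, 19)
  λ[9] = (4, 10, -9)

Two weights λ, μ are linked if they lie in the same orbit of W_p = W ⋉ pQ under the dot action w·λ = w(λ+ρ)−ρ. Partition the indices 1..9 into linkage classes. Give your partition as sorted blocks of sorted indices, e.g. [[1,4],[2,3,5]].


Dynkin diagram of C (from the 4 off-diagonal −1 entries): A_3.

Alcove-folded reps (p=11, 9 weights, presented ϖ-order):

  1: (3, 3, 1);  2: (6, 2, 1);  3: (6, 1, 2);  4: (6, 1, 2);  5: (2, 0, 8);  6: (6, 2, 1);  7: (2, 0, 8);  8: (6, 2, 1);  9: (0, 3, 3)

These 9 weights hit 5 W_11-dot-orbits; sizes (1, 3, 2, 2, 1):

[[1], [2, 6, 8], [3, 4], [5, 7], [9]]


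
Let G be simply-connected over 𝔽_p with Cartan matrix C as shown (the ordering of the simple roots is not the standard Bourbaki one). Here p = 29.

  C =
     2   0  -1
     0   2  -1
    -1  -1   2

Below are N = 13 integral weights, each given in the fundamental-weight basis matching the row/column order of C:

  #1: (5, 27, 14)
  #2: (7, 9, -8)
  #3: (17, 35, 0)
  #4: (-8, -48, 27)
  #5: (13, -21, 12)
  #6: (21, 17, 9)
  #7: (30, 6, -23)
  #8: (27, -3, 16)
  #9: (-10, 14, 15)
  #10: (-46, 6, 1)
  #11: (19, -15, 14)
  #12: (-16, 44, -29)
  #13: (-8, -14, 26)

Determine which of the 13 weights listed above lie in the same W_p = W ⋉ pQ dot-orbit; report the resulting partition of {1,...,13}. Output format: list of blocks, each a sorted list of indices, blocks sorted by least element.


Dynkin diagram of C (from the 4 off-diagonal −1 entries): A_3.

Alcove-folded reps (p=29, 13 weights, presented ϖ-order):

    λ_1+ρ ↦ (14, 8, 1)
    λ_2+ρ ↦ (1, 3, 7)
    λ_3+ρ ↦ (1, 3, 7)
    λ_4+ρ ↦ (1, 3, 7)
    λ_5+ρ ↦ (7, 13, 7)
    λ_6+ρ ↦ (1, 3, 7)
    λ_7+ρ ↦ (7, 13, 7)
    λ_8+ρ ↦ (12, 14, 1)
    λ_9+ρ ↦ (7, 13, 7)
    λ_10+ρ ↦ (7, 13, 7)
    λ_11+ρ ↦ (14, 8, 1)
    λ_12+ρ ↦ (12, 14, 1)
    λ_13+ρ ↦ (7, 13, 7)

Partition of {1..13} into 4 W_29-dot-orbits:

[[1, 11], [2, 3, 4, 6], [5, 7, 9, 10, 13], [8, 12]]


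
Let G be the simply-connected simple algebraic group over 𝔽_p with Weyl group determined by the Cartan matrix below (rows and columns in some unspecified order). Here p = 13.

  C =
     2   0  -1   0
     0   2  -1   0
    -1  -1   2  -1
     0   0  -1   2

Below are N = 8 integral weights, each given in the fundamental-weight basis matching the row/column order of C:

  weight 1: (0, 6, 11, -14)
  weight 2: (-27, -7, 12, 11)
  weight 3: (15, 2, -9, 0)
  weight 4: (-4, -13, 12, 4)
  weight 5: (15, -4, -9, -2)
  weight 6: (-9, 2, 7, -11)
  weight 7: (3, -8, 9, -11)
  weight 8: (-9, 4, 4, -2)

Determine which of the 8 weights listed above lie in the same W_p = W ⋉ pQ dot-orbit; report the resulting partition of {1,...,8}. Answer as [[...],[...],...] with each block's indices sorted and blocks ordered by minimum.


Root system D_4: the 4×4 matrix C matches after relabeling.

Folding the 8 weights λ_j+ρ into Ā_13 (reps in the given 4-coord order):

  1: (6, 0, 0, 6)
  2: (6, 0, 0, 6)
  3: (4, 1, 1, 3)
  4: (2, 7, 1, 0)
  5: (4, 1, 1, 3)
  6: (2, 7, 1, 0)
  7: (3, 0, 3, 3)
  8: (4, 1, 1, 3)

Grouping the 8 weights by Ā_13-representative: 4 linkage classes.

[[1, 2], [3, 5, 8], [4, 6], [7]]


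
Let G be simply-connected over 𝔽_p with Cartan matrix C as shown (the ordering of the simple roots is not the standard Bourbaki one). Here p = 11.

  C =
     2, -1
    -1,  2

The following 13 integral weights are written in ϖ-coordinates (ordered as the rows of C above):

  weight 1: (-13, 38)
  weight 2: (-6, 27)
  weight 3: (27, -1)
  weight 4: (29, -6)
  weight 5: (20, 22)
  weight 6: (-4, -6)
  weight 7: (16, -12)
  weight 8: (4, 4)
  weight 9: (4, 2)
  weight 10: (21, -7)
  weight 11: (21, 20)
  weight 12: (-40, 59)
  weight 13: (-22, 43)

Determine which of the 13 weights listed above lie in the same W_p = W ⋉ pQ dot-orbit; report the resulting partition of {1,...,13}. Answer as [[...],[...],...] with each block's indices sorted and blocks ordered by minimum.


Dynkin diagram of C (from the 2 off-diagonal −1 entries): A_2.

Each λ_j+ρ reduced to Ā_11; 2-tuples below use C's row order:

  1: (5, 5);  2: (5, 5);  3: (0, 5);  4: (5, 3);  5: (1, 0);  6: (5, 3);  7: (0, 5);  8: (5, 5);  9: (5, 3);  10: (0, 5);  11: (1, 0);  12: (5, 5);  13: (1, 0)

The 13 indices split into 4 linkage classes (same alcove rep ⇔ same W_11-dot-orbit):

[[1, 2, 8, 12], [3, 7, 10], [4, 6, 9], [5, 11, 13]]


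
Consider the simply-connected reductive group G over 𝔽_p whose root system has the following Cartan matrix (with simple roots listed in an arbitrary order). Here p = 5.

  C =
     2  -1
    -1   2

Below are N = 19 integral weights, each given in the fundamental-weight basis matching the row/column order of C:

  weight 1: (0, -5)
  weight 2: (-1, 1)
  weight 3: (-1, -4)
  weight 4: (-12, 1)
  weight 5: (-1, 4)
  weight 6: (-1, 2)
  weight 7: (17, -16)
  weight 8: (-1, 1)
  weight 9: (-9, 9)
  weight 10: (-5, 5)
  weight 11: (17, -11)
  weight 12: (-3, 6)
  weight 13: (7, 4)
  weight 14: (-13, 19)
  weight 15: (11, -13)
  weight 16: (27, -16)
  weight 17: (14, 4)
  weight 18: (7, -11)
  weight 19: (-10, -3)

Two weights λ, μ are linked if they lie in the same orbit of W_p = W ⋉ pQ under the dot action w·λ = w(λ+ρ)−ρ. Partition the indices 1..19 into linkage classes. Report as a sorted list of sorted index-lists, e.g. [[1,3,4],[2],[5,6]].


Cartan matrix: type A_2 (|W|=6); un-permuting the 2 rows.

λ_j+ρ reflected into Ā_5 (⟨·,θ^∨⟩≤5); 2-tuples as given:

  [1] (3, 1);  [2] (0, 2);  [3] (3, 0);  [4] (3, 1);  [5] (0, 5);  [6] (0, 3);  [7] (3, 0);  [8] (0, 2);  [9] (0, 3);  [10] (3, 1);  [11] (0, 2);  [12] (0, 3);  [13] (3, 0);  [14] (0, 2);  [15] (3, 0);  [16] (0, 2);  [17] (0, 5);  [18] (3, 0);  [19] (3, 1)

The 19 indices split into 5 linkage classes (same alcove rep ⇔ same W_5-dot-orbit):

[[1, 4, 10, 19], [2, 8, 11, 14, 16], [3, 7, 13, 15, 18], [5, 17], [6, 9, 12]]


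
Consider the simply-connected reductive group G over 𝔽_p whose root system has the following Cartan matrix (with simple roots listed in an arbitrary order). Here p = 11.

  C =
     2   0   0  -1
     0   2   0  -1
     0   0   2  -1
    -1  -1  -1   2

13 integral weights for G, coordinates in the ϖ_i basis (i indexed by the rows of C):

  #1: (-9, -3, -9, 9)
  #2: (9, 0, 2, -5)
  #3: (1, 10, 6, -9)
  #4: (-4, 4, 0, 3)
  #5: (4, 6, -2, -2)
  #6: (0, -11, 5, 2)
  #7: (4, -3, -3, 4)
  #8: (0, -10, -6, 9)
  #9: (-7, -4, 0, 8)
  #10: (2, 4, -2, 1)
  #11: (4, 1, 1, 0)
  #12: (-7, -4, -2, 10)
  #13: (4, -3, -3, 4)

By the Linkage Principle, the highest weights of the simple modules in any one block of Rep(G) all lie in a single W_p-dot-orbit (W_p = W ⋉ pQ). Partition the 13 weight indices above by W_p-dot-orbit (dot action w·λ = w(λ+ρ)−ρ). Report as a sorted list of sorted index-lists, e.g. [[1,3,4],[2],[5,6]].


Type D_4, rank 4, |W|=192; reorder rows/cols to standard.

Folding the 13 weights λ_j+ρ into Ā_11 (reps in the given 4-coord order):

  [1] (0, 6, 0, 2)
  [2] (6, 3, 1, 0)
  [3] (6, 3, 1, 0)
  [4] (3, 5, 1, 1)
  [5] (3, 5, 1, 1)
  [6] (6, 3, 1, 0)
  [7] (5, 2, 2, 1)
  [8] (3, 5, 1, 1)
  [9] (6, 3, 1, 0)
  [10] (3, 5, 1, 1)
  [11] (5, 2, 2, 1)
  [12] (6, 3, 1, 0)
  [13] (5, 2, 2, 1)

4 distinct reps among the 13 weights ⇒ 4 W_11-linkage classes:

[[1], [2, 3, 6, 9, 12], [4, 5, 8, 10], [7, 11, 13]]


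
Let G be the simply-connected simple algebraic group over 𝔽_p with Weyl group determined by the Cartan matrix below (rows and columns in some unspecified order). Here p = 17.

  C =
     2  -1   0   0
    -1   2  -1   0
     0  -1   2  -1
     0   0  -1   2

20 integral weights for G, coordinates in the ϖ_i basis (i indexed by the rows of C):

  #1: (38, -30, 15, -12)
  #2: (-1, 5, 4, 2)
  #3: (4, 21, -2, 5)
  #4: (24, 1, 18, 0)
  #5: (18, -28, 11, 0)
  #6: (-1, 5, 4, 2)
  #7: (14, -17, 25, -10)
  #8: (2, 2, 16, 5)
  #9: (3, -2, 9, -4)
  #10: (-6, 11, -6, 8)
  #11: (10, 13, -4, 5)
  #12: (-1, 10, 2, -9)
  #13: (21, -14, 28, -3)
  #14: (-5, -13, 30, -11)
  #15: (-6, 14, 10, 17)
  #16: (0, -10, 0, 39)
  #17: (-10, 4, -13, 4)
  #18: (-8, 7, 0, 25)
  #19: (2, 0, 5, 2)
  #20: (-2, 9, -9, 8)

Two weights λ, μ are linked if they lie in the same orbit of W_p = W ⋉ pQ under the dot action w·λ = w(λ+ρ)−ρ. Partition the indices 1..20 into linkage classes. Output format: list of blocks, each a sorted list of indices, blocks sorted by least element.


A_4 Cartan matrix, 4 simple roots permuted; ρ=(1,1,1,1).

Each λ_j+ρ reduced to Ā_17; 4-tuples below use C's row order:

    λ_1+ρ ↦ (5, 2, 5, 4)
    λ_2+ρ ↦ (0, 6, 5, 3)
    λ_3+ρ ↦ (5, 2, 5, 4)
    λ_4+ρ ↦ (2, 2, 1, 4)
    λ_5+ρ ↦ (2, 2, 1, 4)
    λ_6+ρ ↦ (0, 6, 5, 3)
    λ_7+ρ ↦ (8, 7, 1, 0)
    λ_8+ρ ↦ (0, 6, 5, 3)
    λ_9+ρ ↦ (3, 1, 6, 3)
    λ_10+ρ ↦ (5, 2, 5, 4)
    λ_11+ρ ↦ (0, 6, 5, 3)
    λ_12+ρ ↦ (0, 6, 5, 3)
    λ_13+ρ ↦ (2, 2, 1, 4)
    λ_14+ρ ↦ (2, 2, 1, 4)
    λ_15+ρ ↦ (5, 2, 5, 4)
    λ_16+ρ ↦ (1, 1, 8, 1)
    λ_17+ρ ↦ (5, 2, 5, 4)
    λ_18+ρ ↦ (1, 1, 8, 1)
    λ_19+ρ ↦ (3, 1, 6, 3)
    λ_20+ρ ↦ (1, 1, 8, 1)

The 20 indices split into 6 linkage classes (same alcove rep ⇔ same W_17-dot-orbit):

[[1, 3, 10, 15, 17], [2, 6, 8, 11, 12], [4, 5, 13, 14], [7], [9, 19], [16, 18, 20]]


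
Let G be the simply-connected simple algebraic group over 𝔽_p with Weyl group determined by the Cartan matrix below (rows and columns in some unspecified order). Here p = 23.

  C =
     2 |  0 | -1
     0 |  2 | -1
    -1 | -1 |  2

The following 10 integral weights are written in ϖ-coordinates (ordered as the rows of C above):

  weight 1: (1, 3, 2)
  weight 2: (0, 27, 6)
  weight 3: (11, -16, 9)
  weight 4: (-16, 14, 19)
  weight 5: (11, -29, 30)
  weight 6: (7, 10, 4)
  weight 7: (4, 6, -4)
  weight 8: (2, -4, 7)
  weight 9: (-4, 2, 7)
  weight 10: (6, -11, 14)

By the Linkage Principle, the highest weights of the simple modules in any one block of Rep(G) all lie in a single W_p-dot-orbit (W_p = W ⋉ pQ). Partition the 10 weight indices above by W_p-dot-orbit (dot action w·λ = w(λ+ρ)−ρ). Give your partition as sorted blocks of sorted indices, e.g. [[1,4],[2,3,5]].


C ↔ A_3 under row/col permutation; |W(A_3)| = 24.

Each λ_j+ρ reduced to Ā_23; 3-tuples below use C's row order:

    [1] (2, 4, 3)
    [2] (7, 10, 5)
    [3] (7, 10, 5)
    [4] (3, 3, 5)
    [5] (3, 3, 5)
    [6] (7, 10, 5)
    [7] (2, 4, 3)
    [8] (3, 3, 5)
    [9] (3, 3, 5)
    [10] (7, 10, 5)

Grouping the 10 weights by Ā_23-representative: 3 linkage classes.

[[1, 7], [2, 3, 6, 10], [4, 5, 8, 9]]


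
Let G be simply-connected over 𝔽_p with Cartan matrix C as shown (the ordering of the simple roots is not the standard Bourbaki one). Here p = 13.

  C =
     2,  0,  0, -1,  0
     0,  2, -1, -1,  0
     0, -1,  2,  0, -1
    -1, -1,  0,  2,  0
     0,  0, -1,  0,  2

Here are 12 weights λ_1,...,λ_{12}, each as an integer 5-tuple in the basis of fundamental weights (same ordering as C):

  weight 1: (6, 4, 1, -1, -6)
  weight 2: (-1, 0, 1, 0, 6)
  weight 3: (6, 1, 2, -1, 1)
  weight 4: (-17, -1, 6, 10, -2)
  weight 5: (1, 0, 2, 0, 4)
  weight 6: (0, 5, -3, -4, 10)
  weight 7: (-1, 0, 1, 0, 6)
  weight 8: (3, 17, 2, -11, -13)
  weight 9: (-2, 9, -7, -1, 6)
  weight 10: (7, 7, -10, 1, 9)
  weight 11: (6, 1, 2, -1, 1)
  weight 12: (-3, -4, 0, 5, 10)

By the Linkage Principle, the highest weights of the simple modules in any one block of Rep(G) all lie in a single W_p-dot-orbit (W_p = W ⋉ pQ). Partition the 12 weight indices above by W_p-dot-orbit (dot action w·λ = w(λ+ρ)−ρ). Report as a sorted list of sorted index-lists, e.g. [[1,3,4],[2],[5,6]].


C ↔ A_5 under row/col permutation; |W(A_5)| = 720.

Alcove-folded reps (p=13, 12 weights, presented ϖ-order):

  λ_1 → (6, 2, 3, 0, 1);  λ_2 → (0, 1, 2, 1, 7);  λ_3 → (6, 2, 3, 0, 1);  λ_4 → (6, 2, 3, 0, 1);  λ_5 → (2, 1, 3, 1, 5);  λ_6 → (0, 1, 2, 1, 7);  λ_7 → (0, 1, 2, 1, 7);  λ_8 → (2, 1, 3, 1, 5);  λ_9 → (0, 3, 6, 1, 1);  λ_10 → (2, 1, 3, 1, 5);  λ_11 → (6, 2, 3, 0, 1);  λ_12 → (0, 1, 2, 1, 7)

Grouping the 12 weights by Ā_13-representative: 4 linkage classes.

[[1, 3, 4, 11], [2, 6, 7, 12], [5, 8, 10], [9]]


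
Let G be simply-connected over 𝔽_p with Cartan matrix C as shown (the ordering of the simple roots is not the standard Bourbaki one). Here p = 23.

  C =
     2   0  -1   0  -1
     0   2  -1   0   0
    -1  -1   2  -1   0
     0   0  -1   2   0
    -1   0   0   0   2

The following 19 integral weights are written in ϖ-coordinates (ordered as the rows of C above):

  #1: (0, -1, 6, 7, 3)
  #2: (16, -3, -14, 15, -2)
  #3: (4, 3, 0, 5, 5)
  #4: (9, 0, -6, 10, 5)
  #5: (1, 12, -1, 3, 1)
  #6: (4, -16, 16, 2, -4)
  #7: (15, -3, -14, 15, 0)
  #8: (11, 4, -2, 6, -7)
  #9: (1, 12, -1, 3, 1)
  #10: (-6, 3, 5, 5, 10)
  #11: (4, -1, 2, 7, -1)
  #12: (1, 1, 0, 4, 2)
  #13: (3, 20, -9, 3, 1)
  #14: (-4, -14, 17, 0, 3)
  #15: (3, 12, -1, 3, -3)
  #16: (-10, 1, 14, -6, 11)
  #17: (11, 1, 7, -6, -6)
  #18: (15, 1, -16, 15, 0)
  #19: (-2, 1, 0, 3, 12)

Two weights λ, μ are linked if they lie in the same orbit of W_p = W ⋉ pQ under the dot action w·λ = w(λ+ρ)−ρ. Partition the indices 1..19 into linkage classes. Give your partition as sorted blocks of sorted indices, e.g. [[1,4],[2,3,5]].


C ↔ D_5 under row/col permutation; |W(D_5)| = 1920.

Each λ_j+ρ reduced to Ā_23; 5-tuples below use C's row order:

  [1] (4, 0, 3, 8, 0)
  [2] (1, 13, 2, 1, 1)
  [3] (0, 4, 1, 6, 6)
  [4] (0, 4, 1, 6, 6)
  [5] (2, 13, 0, 4, 2)
  [6] (1, 13, 2, 1, 1)
  [7] (1, 13, 2, 1, 1)
  [8] (0, 4, 1, 6, 6)
  [9] (2, 13, 0, 4, 2)
  [10] (0, 4, 1, 6, 6)
  [11] (4, 0, 3, 8, 0)
  [12] (2, 2, 1, 5, 3)
  [13] (2, 13, 0, 4, 2)
  [14] (1, 13, 2, 1, 1)
  [15] (2, 13, 0, 4, 2)
  [16] (2, 2, 1, 5, 3)
  [17] (2, 2, 1, 5, 3)
  [18] (1, 13, 2, 1, 1)
  [19] (1, 2, 0, 4, 12)

Grouping the 19 weights by Ā_23-representative: 6 linkage classes.

[[1, 11], [2, 6, 7, 14, 18], [3, 4, 8, 10], [5, 9, 13, 15], [12, 16, 17], [19]]
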